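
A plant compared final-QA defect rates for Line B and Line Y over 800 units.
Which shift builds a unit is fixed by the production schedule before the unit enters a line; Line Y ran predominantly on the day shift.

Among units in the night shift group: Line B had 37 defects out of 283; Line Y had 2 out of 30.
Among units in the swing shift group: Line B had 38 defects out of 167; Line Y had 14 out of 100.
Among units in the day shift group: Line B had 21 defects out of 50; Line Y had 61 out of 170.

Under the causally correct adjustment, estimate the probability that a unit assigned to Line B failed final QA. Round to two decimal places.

The imbalance in shift arose from how units were allocated, not from anything the line did; and shift independently affects the outcome. The pooled gap is confounded — condition on shift.
Standardising Line B to the population shift mix: 0.391·37/283 + 0.334·38/167 + 0.275·21/50 = 0.243.

0.24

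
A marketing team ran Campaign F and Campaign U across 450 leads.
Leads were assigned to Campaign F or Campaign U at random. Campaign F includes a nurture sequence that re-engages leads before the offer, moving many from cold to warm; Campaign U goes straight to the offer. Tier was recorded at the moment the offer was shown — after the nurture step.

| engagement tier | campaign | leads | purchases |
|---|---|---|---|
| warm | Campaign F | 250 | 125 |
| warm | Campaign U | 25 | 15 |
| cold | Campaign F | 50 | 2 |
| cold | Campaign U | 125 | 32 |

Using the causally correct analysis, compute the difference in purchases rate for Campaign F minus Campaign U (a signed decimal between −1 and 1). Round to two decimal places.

+0.11

Engagement tier is recorded after the campaign and is itself shifted by it — it sits on the causal path from campaign to outcome. Conditioning on a mediator would strip out part of the effect we want; the pooled comparison gives the total causal effect.
The causal difference is the pooled difference: 0.423 − 0.313 = +0.110.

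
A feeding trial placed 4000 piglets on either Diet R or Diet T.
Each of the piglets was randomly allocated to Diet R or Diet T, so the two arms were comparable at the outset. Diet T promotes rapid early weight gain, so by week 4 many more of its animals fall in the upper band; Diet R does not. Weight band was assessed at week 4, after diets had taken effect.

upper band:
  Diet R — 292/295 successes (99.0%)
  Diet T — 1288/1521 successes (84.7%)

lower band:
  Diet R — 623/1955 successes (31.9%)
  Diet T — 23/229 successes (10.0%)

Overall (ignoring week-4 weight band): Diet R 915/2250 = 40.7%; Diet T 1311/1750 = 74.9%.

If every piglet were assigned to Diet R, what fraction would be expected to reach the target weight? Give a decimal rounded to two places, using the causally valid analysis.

0.41

The distribution of week-4 weight band is itself part of what the diet does — it is an intermediate outcome. Holding it fixed would remove that part of the effect; the total effect is the pooled difference.
So P(outcome | do(Diet R)) is just the pooled rate for Diet R: 915/2250 = 0.407.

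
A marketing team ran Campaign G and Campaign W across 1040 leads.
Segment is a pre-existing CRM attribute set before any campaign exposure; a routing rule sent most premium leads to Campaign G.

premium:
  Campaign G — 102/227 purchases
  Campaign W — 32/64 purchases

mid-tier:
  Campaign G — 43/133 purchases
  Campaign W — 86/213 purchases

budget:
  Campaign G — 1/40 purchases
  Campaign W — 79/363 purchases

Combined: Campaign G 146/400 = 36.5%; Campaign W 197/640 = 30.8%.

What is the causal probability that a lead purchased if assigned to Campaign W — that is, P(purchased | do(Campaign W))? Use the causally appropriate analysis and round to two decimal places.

0.36

Within every customer segment level Campaign W has the higher rate, yet pooled Campaign G does — Simpson's reversal.
Customer segment is set before the campaign has any effect — it is not caused by the campaign — and it independently drives the outcome. That makes it a confounder, so the causal comparison is within customer segment levels.
Standardising Campaign W to the population customer segment mix: 0.280·32/64 + 0.333·86/213 + 0.388·79/363 = 0.359.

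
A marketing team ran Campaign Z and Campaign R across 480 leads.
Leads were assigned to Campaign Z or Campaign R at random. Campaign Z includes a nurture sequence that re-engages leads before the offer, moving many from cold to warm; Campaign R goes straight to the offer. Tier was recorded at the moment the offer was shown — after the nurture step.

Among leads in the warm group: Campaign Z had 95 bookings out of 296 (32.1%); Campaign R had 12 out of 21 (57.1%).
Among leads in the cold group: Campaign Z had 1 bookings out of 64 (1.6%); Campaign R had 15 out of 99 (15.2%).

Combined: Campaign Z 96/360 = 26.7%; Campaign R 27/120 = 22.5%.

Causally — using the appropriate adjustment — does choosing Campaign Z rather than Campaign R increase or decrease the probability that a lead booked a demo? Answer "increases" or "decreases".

The distribution of engagement tier is itself part of what the campaign does — it is an intermediate outcome. Holding it fixed would remove that part of the effect; the total effect is the pooled difference.
Pooled: Campaign Z 26.7% vs Campaign R 22.5%; Campaign Z is higher overall.

increases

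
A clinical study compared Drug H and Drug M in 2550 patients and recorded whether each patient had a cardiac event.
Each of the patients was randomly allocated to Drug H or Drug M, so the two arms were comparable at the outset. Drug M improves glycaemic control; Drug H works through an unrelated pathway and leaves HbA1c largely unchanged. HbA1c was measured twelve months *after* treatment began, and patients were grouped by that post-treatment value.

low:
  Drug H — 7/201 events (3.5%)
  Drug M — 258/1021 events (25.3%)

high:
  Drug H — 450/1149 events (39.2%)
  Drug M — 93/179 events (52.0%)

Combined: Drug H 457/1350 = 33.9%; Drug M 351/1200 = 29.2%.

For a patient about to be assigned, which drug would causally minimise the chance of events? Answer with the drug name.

Stratifying would compare drugs among patients the drugs themselves sorted into HbA1c groups — a form of selection on an intermediate. The unconditioned pooled rates give the total causal effect.
Pooled: Drug H 33.9% vs Drug M 29.2%; Drug M is lower overall.

Drug M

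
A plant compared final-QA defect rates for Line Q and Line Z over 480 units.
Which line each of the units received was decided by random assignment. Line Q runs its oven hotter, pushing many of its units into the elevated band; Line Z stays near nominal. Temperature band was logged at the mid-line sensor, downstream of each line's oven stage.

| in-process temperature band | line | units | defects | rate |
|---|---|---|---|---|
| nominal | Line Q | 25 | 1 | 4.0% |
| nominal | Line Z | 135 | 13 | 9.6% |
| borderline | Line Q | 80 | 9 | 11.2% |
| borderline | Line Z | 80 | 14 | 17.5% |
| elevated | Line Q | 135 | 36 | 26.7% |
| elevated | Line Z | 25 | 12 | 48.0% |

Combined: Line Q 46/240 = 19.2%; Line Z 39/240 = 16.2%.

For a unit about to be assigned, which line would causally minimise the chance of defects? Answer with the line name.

Line Z

The in-process temperature band-specific comparison favours Line Q throughout, but the pooled figures favour Line Z. The question is whether to condition on in-process temperature band.
In-process temperature band here is a post-treatment variable shaped by the line; conditioning on it would introduce bias rather than remove it. The overall comparison is the causal one.
Pooled: Line Q 19.2% vs Line Z 16.2%; Line Z is lower overall.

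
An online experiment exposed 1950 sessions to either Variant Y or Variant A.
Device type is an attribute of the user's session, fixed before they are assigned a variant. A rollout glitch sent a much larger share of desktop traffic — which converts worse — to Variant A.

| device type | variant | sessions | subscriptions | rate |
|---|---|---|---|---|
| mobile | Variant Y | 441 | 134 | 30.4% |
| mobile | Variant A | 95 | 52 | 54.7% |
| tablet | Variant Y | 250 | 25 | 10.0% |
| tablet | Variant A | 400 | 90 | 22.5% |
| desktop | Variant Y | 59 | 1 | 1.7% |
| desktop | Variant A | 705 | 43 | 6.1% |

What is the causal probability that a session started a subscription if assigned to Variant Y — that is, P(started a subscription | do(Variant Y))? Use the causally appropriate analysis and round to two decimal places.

Device type is set before the variant has any effect — it is not caused by the variant — and it independently drives the outcome. That makes it a confounder, so the causal comparison is within device type levels.
Standardising Variant Y to the population device type mix: 0.275·134/441 + 0.333·25/250 + 0.392·1/59 = 0.123.

0.12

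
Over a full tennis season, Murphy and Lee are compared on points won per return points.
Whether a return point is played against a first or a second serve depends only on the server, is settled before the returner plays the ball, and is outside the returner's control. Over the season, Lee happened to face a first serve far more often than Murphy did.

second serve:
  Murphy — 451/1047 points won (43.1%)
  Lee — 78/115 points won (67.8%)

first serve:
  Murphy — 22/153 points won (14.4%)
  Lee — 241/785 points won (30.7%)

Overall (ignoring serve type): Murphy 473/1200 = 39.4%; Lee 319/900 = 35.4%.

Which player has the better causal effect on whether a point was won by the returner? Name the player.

Lee

The stratified and pooled comparisons disagree (Lee wins within each serve type; Murphy wins overall), so the answer turns on the causal role of serve type.
Nothing the player does changes serve type; the imbalance is an allocation artefact. With serve type also predicting the outcome, the pooled figure is confounded, and the within-stratum comparison is the causal one.
Within each level — second serve: 43.1% vs 67.8%; first serve: 14.4% vs 30.7% — Lee is higher every time.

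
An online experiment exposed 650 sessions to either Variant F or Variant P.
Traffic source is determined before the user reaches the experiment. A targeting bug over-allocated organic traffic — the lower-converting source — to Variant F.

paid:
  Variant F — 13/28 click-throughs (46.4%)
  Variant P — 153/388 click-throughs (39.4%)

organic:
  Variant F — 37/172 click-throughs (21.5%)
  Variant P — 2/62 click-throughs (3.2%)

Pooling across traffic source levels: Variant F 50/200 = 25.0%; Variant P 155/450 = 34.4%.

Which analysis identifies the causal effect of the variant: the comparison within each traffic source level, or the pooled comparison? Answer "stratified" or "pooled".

Variant F is higher inside every traffic source stratum but Variant P is higher in aggregate. Whether to stratify depends on how traffic source relates to the variant.
Traffic source satisfies the back-door criterion: it is not a descendant of the variant, and it blocks the spurious path from variant to outcome. Adjusting for it (i.e., using the within-traffic source rates) gives the causal effect.
Within each level — paid: 46.4% vs 39.4%; organic: 21.5% vs 3.2% — Variant F is higher every time.

stratified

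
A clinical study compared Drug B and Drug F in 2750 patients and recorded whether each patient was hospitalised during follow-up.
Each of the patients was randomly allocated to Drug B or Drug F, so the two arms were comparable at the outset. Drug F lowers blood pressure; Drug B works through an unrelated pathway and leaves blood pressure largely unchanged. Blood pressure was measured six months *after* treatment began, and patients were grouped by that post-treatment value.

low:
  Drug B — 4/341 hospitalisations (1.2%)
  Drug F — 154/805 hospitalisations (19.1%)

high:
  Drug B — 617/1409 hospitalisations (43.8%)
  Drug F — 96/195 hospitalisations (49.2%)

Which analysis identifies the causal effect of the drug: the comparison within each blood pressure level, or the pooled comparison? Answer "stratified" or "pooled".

The blood pressure-specific comparison favours Drug B throughout, but the pooled figures favour Drug F. The question is whether to condition on blood pressure.
Blood pressure lies on the pathway drug → blood pressure → outcome, so adjusting for it blocks the indirect effect. For the total causal effect of drug, use the unadjusted pooled rates.
Pooled: Drug B 35.5% vs Drug F 25.0%; Drug F is lower overall.

pooled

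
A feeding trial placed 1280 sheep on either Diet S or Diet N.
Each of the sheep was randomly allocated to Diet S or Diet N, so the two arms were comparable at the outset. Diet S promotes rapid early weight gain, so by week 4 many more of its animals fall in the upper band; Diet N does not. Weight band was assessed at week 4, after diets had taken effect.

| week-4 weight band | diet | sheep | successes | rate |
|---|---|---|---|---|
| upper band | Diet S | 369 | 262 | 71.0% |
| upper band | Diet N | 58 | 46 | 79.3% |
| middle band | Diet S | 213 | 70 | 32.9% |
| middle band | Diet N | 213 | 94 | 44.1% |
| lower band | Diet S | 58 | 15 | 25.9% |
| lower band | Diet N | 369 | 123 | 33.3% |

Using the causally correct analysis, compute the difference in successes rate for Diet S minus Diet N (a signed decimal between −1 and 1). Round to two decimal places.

Week-4 weight band here is a post-treatment variable shaped by the diet; conditioning on it would introduce bias rather than remove it. The overall comparison is the causal one.
The causal difference is the pooled difference: 0.542 − 0.411 = +0.131.

+0.13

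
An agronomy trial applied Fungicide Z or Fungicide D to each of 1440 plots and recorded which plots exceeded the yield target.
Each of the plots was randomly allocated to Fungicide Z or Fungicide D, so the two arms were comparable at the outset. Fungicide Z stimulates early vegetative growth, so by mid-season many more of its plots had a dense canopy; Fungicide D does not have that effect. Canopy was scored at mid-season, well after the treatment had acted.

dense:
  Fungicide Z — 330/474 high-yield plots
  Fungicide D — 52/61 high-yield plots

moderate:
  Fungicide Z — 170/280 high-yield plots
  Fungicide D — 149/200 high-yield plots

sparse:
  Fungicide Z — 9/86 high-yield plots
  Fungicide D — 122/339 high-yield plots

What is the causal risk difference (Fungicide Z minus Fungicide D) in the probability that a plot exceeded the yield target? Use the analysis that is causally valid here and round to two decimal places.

Mid-season canopy is recorded after the fungicide and is itself shifted by it — it sits on the causal path from fungicide to outcome. Conditioning on a mediator would strip out part of the effect we want; the pooled comparison gives the total causal effect.
The causal difference is the pooled difference: 0.606 − 0.538 = +0.068.

+0.07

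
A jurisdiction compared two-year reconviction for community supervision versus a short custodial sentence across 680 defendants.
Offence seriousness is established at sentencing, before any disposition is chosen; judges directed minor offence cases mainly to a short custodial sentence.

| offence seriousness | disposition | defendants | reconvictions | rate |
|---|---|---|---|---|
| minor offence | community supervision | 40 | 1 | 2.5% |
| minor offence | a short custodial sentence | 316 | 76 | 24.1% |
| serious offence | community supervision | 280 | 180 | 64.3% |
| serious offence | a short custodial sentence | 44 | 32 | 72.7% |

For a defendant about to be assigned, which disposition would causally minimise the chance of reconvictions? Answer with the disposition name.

community supervision

The stratified and pooled comparisons disagree (community supervision wins within each offence seriousness; a short custodial sentence wins overall), so the answer turns on the causal role of offence seriousness.
Offence seriousness differs across dispositions for reasons unrelated to any effect of the disposition itself, and it separately predicts the outcome — a classic confounder. We must compare within offence seriousness levels.
Within each level — minor offence: 2.5% vs 24.1%; serious offence: 64.3% vs 72.7% — community supervision is lower every time.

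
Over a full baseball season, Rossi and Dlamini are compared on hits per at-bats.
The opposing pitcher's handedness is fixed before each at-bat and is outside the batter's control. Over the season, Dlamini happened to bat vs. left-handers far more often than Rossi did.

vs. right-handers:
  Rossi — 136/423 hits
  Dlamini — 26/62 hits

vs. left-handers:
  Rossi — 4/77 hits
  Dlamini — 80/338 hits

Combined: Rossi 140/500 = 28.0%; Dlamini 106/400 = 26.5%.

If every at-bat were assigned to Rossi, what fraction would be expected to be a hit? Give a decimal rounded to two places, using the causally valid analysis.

Within every pitcher handedness level Dlamini has the higher rate, yet pooled Rossi does — Simpson's reversal.
Pitcher handedness satisfies the back-door criterion: it is not a descendant of the player, and it blocks the spurious path from player to outcome. Adjusting for it (i.e., using the within-pitcher handedness rates) gives the causal effect.
Standardising Rossi to the population pitcher handedness mix: 0.539·136/423 + 0.461·4/77 = 0.197.

0.20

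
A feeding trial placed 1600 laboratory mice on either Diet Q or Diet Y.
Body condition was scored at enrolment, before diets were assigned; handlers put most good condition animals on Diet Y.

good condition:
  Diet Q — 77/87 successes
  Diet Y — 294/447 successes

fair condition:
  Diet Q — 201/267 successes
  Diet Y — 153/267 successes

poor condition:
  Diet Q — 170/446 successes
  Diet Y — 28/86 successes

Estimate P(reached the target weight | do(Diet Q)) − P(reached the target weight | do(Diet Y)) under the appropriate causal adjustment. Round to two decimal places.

+0.15

The imbalance in starting body condition arose from how laboratory mice were allocated, not from anything the diet did; and starting body condition independently affects the outcome. The pooled gap is confounded — condition on starting body condition.
Adjusting over the population distribution of starting body condition: 0.334·(0.885−0.658) + 0.334·(0.753−0.573) + 0.333·(0.381−0.326) = +0.154.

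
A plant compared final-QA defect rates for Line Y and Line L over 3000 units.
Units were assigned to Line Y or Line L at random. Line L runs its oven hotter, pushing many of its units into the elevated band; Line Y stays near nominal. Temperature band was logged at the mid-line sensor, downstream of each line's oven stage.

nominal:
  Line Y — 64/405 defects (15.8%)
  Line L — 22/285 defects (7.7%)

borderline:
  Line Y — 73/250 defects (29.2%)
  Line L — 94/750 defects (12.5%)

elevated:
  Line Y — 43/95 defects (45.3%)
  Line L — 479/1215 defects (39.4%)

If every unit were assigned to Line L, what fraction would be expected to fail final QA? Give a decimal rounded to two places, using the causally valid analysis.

0.26

The in-process temperature band-specific comparison favours Line L throughout, but the pooled figures favour Line Y. The question is whether to condition on in-process temperature band.
In-process temperature band lies on the pathway line → in-process temperature band → outcome, so adjusting for it blocks the indirect effect. For the total causal effect of line, use the unadjusted pooled rates.
So P(outcome | do(Line L)) is just the pooled rate for Line L: 595/2250 = 0.264.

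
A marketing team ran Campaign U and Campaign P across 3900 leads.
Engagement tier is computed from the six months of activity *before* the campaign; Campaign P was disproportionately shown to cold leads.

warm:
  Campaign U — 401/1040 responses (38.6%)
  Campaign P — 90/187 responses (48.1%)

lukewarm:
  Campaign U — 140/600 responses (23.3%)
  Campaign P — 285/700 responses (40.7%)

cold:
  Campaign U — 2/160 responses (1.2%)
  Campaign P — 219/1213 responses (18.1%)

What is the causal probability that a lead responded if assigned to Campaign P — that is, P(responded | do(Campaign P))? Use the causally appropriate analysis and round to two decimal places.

0.35

The stratified and pooled comparisons disagree (Campaign P wins within each engagement tier; Campaign U wins overall), so the answer turns on the causal role of engagement tier.
Nothing the campaign does changes engagement tier; the imbalance is an allocation artefact. With engagement tier also predicting the outcome, the pooled figure is confounded, and the within-stratum comparison is the causal one.
Standardising Campaign P to the population engagement tier mix: 0.315·90/187 + 0.333·285/700 + 0.352·219/1213 = 0.351.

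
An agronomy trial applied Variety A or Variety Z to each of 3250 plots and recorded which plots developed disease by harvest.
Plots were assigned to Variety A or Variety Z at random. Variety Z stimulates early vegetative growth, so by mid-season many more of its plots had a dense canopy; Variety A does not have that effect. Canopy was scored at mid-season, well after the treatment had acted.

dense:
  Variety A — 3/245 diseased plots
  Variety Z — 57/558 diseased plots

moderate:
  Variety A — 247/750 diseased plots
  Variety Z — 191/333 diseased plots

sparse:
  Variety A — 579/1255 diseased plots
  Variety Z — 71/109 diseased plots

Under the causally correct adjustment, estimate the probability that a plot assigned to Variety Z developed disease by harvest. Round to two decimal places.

The distribution of mid-season canopy is itself part of what the variety does — it is an intermediate outcome. Holding it fixed would remove that part of the effect; the total effect is the pooled difference.
So P(outcome | do(Variety Z)) is just the pooled rate for Variety Z: 319/1000 = 0.319.

0.32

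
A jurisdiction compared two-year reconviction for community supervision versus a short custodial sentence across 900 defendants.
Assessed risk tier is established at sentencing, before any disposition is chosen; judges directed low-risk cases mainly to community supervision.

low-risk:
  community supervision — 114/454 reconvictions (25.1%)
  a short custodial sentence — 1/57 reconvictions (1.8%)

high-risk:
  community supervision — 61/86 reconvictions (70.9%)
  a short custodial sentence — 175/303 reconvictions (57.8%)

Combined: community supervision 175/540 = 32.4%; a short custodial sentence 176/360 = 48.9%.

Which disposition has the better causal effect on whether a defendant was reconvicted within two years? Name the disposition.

Nothing the disposition does changes assessed risk tier; the imbalance is an allocation artefact. With assessed risk tier also predicting the outcome, the pooled figure is confounded, and the within-stratum comparison is the causal one.
Within each level — low-risk: 25.1% vs 1.8%; high-risk: 70.9% vs 57.8% — a short custodial sentence is lower every time.

a short custodial sentence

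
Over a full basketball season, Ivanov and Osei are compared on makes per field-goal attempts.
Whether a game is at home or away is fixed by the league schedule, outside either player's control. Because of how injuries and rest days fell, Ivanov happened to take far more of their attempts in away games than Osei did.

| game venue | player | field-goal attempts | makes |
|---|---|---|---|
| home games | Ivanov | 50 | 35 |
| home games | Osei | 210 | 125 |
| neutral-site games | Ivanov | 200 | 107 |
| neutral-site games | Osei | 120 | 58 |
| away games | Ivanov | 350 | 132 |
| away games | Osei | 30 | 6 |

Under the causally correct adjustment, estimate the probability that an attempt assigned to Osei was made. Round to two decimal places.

0.40

Game venue is set before the player has any effect — it is not caused by the player — and it independently drives the outcome. That makes it a confounder, so the causal comparison is within game venue levels.
Standardising Osei to the population game venue mix: 0.271·125/210 + 0.333·58/120 + 0.396·6/30 = 0.401.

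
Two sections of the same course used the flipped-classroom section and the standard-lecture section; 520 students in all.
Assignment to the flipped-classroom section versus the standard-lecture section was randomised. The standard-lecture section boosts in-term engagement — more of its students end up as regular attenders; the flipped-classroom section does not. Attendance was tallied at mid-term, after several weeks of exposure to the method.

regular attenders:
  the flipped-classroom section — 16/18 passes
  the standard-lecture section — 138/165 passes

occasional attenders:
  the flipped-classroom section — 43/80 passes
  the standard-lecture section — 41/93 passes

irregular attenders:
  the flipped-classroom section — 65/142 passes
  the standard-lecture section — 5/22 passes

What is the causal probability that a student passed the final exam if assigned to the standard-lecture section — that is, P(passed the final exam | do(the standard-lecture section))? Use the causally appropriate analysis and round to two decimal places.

The stratified and pooled comparisons disagree (the flipped-classroom section wins within each mid-term attendance; the standard-lecture section wins overall), so the answer turns on the causal role of mid-term attendance.
Mid-term attendance here is a post-treatment variable shaped by the teaching method; conditioning on it would introduce bias rather than remove it. The overall comparison is the causal one.
So P(outcome | do(the standard-lecture section)) is just the pooled rate for the standard-lecture section: 184/280 = 0.657.

0.66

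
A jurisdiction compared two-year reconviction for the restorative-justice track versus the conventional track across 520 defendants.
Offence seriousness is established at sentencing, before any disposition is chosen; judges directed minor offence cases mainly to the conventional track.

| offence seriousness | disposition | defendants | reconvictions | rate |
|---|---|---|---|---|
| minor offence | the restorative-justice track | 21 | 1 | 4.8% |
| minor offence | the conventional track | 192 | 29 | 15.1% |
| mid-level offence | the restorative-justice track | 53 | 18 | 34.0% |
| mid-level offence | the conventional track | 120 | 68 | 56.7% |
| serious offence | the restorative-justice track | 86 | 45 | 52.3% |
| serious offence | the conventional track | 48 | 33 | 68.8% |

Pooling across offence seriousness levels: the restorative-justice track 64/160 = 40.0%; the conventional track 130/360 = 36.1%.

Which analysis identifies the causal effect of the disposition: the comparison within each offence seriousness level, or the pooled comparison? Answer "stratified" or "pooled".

The imbalance in offence seriousness arose from how defendants were allocated, not from anything the disposition did; and offence seriousness independently affects the outcome. The pooled gap is confounded — condition on offence seriousness.
Within each level — minor offence: 4.8% vs 15.1%; mid-level offence: 34.0% vs 56.7%; serious offence: 52.3% vs 68.8% — the restorative-justice track is lower every time.

stratified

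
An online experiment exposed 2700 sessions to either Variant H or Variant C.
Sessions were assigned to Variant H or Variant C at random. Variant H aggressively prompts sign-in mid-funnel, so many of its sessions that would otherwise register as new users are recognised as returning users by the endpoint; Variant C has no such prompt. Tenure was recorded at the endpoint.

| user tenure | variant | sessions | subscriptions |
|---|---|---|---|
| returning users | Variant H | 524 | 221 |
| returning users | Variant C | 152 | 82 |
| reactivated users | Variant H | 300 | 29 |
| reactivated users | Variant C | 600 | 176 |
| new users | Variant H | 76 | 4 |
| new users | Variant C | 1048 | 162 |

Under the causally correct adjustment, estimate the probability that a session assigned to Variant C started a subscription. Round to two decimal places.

0.23

User tenure here is a post-treatment variable shaped by the variant; conditioning on it would introduce bias rather than remove it. The overall comparison is the causal one.
So P(outcome | do(Variant C)) is just the pooled rate for Variant C: 420/1800 = 0.233.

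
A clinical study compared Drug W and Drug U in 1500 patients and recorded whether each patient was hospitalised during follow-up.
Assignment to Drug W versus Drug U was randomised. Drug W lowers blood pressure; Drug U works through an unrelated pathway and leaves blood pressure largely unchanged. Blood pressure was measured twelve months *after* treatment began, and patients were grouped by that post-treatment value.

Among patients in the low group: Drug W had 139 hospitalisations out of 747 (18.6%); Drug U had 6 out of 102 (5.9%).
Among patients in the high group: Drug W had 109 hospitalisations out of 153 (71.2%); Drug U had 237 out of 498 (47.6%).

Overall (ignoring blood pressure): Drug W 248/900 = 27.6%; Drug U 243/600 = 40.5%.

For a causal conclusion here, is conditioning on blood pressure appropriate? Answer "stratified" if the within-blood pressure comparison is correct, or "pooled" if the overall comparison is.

Blood pressure is recorded after the drug and is itself shifted by it — it sits on the causal path from drug to outcome. Conditioning on a mediator would strip out part of the effect we want; the pooled comparison gives the total causal effect.
Pooled: Drug W 27.6% vs Drug U 40.5%; Drug W is lower overall.

pooled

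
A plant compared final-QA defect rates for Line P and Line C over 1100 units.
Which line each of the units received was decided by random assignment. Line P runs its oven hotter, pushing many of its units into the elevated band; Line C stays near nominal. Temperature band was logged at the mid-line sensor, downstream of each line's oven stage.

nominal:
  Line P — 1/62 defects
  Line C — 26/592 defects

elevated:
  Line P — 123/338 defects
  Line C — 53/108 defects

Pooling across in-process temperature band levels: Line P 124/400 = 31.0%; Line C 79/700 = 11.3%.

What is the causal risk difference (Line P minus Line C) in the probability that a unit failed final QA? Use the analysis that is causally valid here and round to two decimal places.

+0.20

Line P is lower inside every in-process temperature band stratum but Line C is lower in aggregate. Whether to stratify depends on how in-process temperature band relates to the line.
In-process temperature band lies on the pathway line → in-process temperature band → outcome, so adjusting for it blocks the indirect effect. For the total causal effect of line, use the unadjusted pooled rates.
The causal difference is the pooled difference: 0.310 − 0.113 = +0.197.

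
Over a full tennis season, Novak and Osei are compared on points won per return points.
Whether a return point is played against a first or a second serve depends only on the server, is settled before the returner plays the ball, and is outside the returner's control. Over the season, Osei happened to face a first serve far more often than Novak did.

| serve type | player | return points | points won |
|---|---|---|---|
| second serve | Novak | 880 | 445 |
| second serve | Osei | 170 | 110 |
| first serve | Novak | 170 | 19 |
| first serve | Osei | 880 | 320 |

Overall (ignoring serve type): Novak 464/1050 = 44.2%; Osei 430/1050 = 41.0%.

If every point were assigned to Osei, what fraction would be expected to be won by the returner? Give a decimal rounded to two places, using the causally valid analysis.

The serve type-specific comparison favours Osei throughout, but the pooled figures favour Novak. The question is whether to condition on serve type.
Serve type satisfies the back-door criterion: it is not a descendant of the player, and it blocks the spurious path from player to outcome. Adjusting for it (i.e., using the within-serve type rates) gives the causal effect.
Standardising Osei to the population serve type mix: 0.500·110/170 + 0.500·320/880 = 0.505.

0.51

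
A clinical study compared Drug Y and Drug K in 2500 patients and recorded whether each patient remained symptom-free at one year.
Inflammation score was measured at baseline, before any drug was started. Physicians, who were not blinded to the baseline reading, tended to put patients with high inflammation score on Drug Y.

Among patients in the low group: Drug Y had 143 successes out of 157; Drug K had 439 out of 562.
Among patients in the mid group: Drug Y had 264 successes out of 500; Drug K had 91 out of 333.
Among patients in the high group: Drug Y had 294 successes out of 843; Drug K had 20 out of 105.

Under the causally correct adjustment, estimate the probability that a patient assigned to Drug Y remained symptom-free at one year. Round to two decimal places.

0.57

Within every inflammation score level Drug Y has the higher rate, yet pooled Drug K does — Simpson's reversal.
Nothing the drug does changes inflammation score; the imbalance is an allocation artefact. With inflammation score also predicting the outcome, the pooled figure is confounded, and the within-stratum comparison is the causal one.
Standardising Drug Y to the population inflammation score mix: 0.288·143/157 + 0.333·264/500 + 0.379·294/843 = 0.570.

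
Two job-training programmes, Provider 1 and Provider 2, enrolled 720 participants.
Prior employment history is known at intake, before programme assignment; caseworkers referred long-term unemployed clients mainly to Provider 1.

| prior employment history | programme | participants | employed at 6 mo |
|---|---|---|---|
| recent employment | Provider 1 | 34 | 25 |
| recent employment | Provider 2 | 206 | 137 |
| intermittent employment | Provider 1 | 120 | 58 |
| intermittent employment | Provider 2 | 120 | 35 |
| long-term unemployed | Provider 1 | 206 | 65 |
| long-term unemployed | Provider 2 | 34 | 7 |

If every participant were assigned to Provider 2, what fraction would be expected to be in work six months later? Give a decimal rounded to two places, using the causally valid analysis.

0.39

Since prior employment history is a pre-existing factor (not a product of the programme) and it affects the outcome on its own, it is a confounder. The stratified rates, not the pooled rate, identify the causal effect.
Standardising Provider 2 to the population prior employment history mix: 0.333·137/206 + 0.333·35/120 + 0.333·7/34 = 0.388.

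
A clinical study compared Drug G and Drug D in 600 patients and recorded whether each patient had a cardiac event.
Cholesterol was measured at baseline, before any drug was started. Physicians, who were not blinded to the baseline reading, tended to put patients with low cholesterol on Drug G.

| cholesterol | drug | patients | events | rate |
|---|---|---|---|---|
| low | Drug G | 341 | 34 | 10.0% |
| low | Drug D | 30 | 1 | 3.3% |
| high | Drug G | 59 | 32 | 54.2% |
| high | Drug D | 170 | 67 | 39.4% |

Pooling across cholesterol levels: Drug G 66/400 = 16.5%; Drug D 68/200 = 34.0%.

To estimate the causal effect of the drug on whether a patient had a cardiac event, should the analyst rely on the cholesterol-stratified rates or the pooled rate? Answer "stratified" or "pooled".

The stratified and pooled comparisons disagree (Drug D wins within each cholesterol; Drug G wins overall), so the answer turns on the causal role of cholesterol.
Cholesterol differs across drugs for reasons unrelated to any effect of the drug itself, and it separately predicts the outcome — a classic confounder. We must compare within cholesterol levels.
Within each level — low: 10.0% vs 3.3%; high: 54.2% vs 39.4% — Drug D is lower every time.

stratified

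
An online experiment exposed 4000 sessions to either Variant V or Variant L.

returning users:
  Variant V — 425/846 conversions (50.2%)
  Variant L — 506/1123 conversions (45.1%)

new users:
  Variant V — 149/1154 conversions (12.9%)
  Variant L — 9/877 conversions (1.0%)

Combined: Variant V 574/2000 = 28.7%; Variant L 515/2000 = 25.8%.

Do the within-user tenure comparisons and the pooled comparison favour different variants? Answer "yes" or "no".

no

Within each user tenure level (returning users 50.2% vs 45.1%; new users 12.9% vs 1.0%), Variant V has the higher rate every time. Pooled: 28.7% vs 25.8% — Variant V has the higher rate overall. They agree.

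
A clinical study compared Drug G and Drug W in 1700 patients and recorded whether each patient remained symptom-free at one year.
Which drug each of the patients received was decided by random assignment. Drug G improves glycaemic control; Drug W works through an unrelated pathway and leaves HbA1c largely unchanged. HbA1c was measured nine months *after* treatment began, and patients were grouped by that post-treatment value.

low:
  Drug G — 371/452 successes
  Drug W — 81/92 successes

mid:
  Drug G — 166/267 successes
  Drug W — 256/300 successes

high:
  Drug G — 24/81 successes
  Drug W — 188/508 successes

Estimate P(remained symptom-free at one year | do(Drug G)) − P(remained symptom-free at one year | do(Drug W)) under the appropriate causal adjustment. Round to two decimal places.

HbA1c lies on the pathway drug → HbA1c → outcome, so adjusting for it blocks the indirect effect. For the total causal effect of drug, use the unadjusted pooled rates.
The causal difference is the pooled difference: 0.701 − 0.583 = +0.118.

+0.12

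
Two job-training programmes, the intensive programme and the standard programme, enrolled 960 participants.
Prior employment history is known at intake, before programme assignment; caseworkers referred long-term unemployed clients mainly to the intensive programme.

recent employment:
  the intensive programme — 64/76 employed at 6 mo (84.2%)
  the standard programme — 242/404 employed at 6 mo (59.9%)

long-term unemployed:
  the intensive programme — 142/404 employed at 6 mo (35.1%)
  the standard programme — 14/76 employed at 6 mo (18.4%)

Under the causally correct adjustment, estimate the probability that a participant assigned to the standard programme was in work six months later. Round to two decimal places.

0.39

Within every prior employment history level the intensive programme has the higher rate, yet pooled the standard programme does — Simpson's reversal.
Prior employment history satisfies the back-door criterion: it is not a descendant of the programme, and it blocks the spurious path from programme to outcome. Adjusting for it (i.e., using the within-prior employment history rates) gives the causal effect.
Standardising the standard programme to the population prior employment history mix: 0.500·242/404 + 0.500·14/76 = 0.392.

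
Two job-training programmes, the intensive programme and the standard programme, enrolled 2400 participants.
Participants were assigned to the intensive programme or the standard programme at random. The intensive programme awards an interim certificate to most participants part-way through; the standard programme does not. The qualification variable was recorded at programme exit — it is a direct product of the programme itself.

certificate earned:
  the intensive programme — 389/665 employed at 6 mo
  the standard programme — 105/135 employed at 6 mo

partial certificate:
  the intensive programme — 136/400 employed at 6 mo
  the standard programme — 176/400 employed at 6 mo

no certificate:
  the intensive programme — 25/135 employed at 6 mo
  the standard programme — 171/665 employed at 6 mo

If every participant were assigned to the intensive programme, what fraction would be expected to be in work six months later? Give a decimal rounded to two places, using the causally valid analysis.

Qualification attained during the programme is downstream of the programme. One should not condition on a consequence of treatment, so the overall rates are the right comparison.
So P(outcome | do(the intensive programme)) is just the pooled rate for the intensive programme: 550/1200 = 0.458.

0.46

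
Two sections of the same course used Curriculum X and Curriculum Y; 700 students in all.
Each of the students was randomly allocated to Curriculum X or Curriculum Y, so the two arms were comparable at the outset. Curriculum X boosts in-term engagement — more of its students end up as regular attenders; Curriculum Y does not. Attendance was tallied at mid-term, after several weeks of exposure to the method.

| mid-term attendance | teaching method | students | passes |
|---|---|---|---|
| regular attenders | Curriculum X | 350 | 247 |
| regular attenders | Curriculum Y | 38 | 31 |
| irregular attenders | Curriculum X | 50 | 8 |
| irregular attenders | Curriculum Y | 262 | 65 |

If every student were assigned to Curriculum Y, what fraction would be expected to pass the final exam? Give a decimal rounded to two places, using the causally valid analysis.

Mid-term attendance is recorded after the teaching method and is itself shifted by it — it sits on the causal path from teaching method to outcome. Conditioning on a mediator would strip out part of the effect we want; the pooled comparison gives the total causal effect.
So P(outcome | do(Curriculum Y)) is just the pooled rate for Curriculum Y: 96/300 = 0.320.

0.32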